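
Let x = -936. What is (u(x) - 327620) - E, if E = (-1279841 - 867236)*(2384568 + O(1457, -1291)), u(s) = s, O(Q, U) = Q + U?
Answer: 5120207193962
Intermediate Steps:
E = -5120207522518 (E = (-1279841 - 867236)*(2384568 + (1457 - 1291)) = -2147077*(2384568 + 166) = -2147077*2384734 = -5120207522518)
(u(x) - 327620) - E = (-936 - 327620) - 1*(-5120207522518) = -328556 + 5120207522518 = 5120207193962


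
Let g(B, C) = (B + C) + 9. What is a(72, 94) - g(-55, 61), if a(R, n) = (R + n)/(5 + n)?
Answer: -1319/99 ≈ -13.323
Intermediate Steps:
g(B, C) = 9 + B + C
a(R, n) = (R + n)/(5 + n)
a(72, 94) - g(-55, 61) = (72 + 94)/(5 + 94) - (9 - 55 + 61) = 166/99 - 1*15 = (1/99)*166 - 15 = 166/99 - 15 = -1319/99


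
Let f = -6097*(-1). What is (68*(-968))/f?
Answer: -65824/6097 ≈ -10.796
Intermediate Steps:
f = 6097
(68*(-968))/f = (68*(-968))/6097 = -65824*1/6097 = -65824/6097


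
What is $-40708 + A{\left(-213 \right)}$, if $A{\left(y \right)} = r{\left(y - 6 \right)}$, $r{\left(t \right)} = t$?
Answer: $-40927$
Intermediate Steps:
$A{\left(y \right)} = -6 + y$ ($A{\left(y \right)} = y - 6 = -6 + y$)
$-40708 + A{\left(-213 \right)} = -40708 - 219 = -40927$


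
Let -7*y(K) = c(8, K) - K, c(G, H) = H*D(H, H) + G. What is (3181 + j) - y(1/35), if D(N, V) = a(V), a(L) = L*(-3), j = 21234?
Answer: 209368387/8575 ≈ 24416.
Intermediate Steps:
a(L) = -3*L
D(N, V) = -3*V
c(G, H) = G - 3*H² (c(G, H) = H*(-3*H) + G = -3*H² + G = G - 3*H²)
y(K) = -8/7 + K/7 + 3*K²/7 (y(K) = -((8 - 3*K²) - K)/7 = -(8 - K - 3*K²)/7 = -8/7 + K/7 + 3*K²/7)
(3181 + j) - y(1/35) = (3181 + 21234) - (-8/7 + (⅐)/35 + 3*(1/35)²/7) = 24415 - (-8/7 + (⅐)*(1/35) + 3*(1/35)²/7) = 24415 - (-8/7 + 1/245 + (3/7)*(1/1225)) = 24415 - (-8/7 + 1/245 + 3/8575) = 24415 - 1*(-9762/8575) = 24415 + 9762/8575 = 209368387/8575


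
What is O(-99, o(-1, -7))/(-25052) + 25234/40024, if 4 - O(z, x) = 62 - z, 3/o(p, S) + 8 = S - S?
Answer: 39902871/62667578 ≈ 0.63674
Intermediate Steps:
o(p, S) = -3/8 (o(p, S) = 3/(-8 + (S - S)) = 3/(-8 + 0) = 3/(-8) = 3*(-⅛) = -3/8)
O(z, x) = -58 + z (O(z, x) = 4 - (62 - z) = 4 + (-62 + z) = -58 + z)
O(-99, o(-1, -7))/(-25052) + 25234/40024 = (-58 - 99)/(-25052) + 25234/40024 = -157*(-1/25052) + 25234*(1/40024) = 157/25052 + 12617/20012 = 39902871/62667578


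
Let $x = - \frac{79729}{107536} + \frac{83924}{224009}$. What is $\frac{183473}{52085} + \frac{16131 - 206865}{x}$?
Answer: $\frac{6136185291799067919}{11799472518955} \approx 5.2004 \cdot 10^{5}$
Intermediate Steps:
$x = - \frac{679627869}{1853002448}$ ($x = \left(-79729\right) \frac{1}{107536} + 83924 \cdot \frac{1}{224009} = - \frac{6133}{8272} + \frac{83924}{224009} = - \frac{679627869}{1853002448} \approx -0.36677$)
$\frac{183473}{52085} + \frac{16131 - 206865}{x} = \frac{183473}{52085} + \frac{16131 - 206865}{- \frac{679627869}{1853002448}} = 183473 \cdot \frac{1}{52085} + \left(16131 - 206865\right) \left(- \frac{1853002448}{679627869}\right) = \frac{183473}{52085} - - \frac{117810189638944}{226542623} = \frac{183473}{52085} + \frac{117810189638944}{226542623} = \frac{6136185291799067919}{11799472518955}$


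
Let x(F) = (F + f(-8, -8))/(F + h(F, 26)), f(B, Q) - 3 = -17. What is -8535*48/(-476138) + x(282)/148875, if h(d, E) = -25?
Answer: 7837421437492/9108728250375 ≈ 0.86043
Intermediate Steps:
f(B, Q) = -14 (f(B, Q) = 3 - 17 = -14)
x(F) = (-14 + F)/(-25 + F) (x(F) = (F - 14)/(F - 25) = (-14 + F)/(-25 + F))
-8535*48/(-476138) + x(282)/148875 = -8535*48/(-476138) + ((-14 + 282)/(-25 + 282))/148875 = -409680*(-1/476138) + (268/257)*(1/148875) = 204840/238069 + ((1/257)*268)*(1/148875) = 204840/238069 + (268/257)*(1/148875) = 204840/238069 + 268/38260875 = 7837421437492/9108728250375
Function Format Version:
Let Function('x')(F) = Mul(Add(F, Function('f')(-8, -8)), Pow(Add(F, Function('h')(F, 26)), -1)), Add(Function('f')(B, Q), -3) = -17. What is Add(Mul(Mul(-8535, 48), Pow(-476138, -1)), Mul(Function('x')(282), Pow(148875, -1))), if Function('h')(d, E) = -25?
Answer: Rational(7837421437492, 9108728250375) ≈ 0.86043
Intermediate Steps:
Function('f')(B, Q) = -14 (Function('f')(B, Q) = Add(3, -17) = -14)
Function('x')(F) = Mul(Pow(Add(-25, F), -1), Add(-14, F)) (Function('x')(F) = Mul(Add(F, -14), Pow(Add(F, -25), -1)) = Mul(Add(-14, F), Pow(Add(-25, F), -1)) = Mul(Pow(Add(-25, F), -1), Add(-14, F)))
Add(Mul(Mul(-8535, 48), Pow(-476138, -1)), Mul(Function('x')(282), Pow(148875, -1))) = Add(Mul(Mul(-8535, 48), Pow(-476138, -1)), Mul(Mul(Pow(Add(-25, 282), -1), Add(-14, 282)), Pow(148875, -1))) = Add(Mul(-409680, Rational(-1, 476138)), Mul(Mul(Pow(257, -1), 268), Rational(1, 148875))) = Add(Rational(204840, 238069), Mul(Mul(Rational(1, 257), 268), Rational(1, 148875))) = Add(Rational(204840, 238069), Mul(Rational(268, 257), Rational(1, 148875))) = Add(Rational(204840, 238069), Rational(268, 38260875)) = Rational(7837421437492, 9108728250375)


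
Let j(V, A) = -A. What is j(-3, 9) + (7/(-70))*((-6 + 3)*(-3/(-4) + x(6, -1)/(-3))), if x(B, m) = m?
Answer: -347/40 ≈ -8.6750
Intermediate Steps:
j(-3, 9) + (7/(-70))*((-6 + 3)*(-3/(-4) + x(6, -1)/(-3))) = -1*9 + (7/(-70))*((-6 + 3)*(-3/(-4) - 1/(-3))) = -9 + (7*(-1/70))*(-3*(-3*(-¼) - 1*(-⅓))) = -9 - (-3)*(¾ + ⅓)/10 = -9 - (-3)*13/(10*12) = -9 - ⅒*(-13/4) = -9 + 13/40 = -347/40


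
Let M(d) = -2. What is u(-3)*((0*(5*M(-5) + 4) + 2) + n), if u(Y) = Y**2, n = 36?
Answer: 342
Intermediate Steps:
u(-3)*((0*(5*M(-5) + 4) + 2) + n) = (-3)**2*((0*(5*(-2) + 4) + 2) + 36) = 9*((0*(-10 + 4) + 2) + 36) = 9*((0*(-6) + 2) + 36) = 9*((0 + 2) + 36) = 9*(2 + 36) = 9*38 = 342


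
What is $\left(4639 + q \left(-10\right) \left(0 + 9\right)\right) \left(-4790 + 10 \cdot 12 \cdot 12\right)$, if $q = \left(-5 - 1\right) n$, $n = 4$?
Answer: $-22776650$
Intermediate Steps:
$q = -24$ ($q = \left(-5 - 1\right) 4 = \left(-6\right) 4 = -24$)
$\left(4639 + q \left(-10\right) \left(0 + 9\right)\right) \left(-4790 + 10 \cdot 12 \cdot 12\right) = \left(4639 + \left(-24\right) \left(-10\right) \left(0 + 9\right)\right) \left(-4790 + 10 \cdot 12 \cdot 12\right) = \left(4639 + 240 \cdot 9\right) \left(-4790 + 120 \cdot 12\right) = \left(4639 + 2160\right) \left(-4790 + 1440\right) = 6799 \left(-3350\right) = -22776650$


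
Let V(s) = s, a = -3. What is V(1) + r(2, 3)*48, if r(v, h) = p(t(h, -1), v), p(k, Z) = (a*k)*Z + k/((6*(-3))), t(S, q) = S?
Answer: -871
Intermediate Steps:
p(k, Z) = -k/18 - 3*Z*k (p(k, Z) = (-3*k)*Z + k/((6*(-3))) = -3*Z*k + k/(-18) = -3*Z*k + k*(-1/18) = -3*Z*k - k/18 = -k/18 - 3*Z*k)
r(v, h) = h*(-1 - 54*v)/18
V(1) + r(2, 3)*48 = 1 + ((1/18)*3*(-1 - 54*2))*48 = 1 + ((1/18)*3*(-1 - 108))*48 = 1 + ((1/18)*3*(-109))*48 = 1 - 109/6*48 = 1 - 872 = -871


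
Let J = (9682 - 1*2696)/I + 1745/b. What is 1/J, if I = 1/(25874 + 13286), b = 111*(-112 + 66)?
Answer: 5106/1396857404815 ≈ 3.6553e-9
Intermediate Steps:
b = -5106 (b = 111*(-46) = -5106)
I = 1/39160 ≈ 2.5536e-5
J = 1396857404815/5106 (J = (9682 - 1*2696)/(1/39160) + 1745/(-5106) = (9682 - 2696)*39160 + 1745*(-1/5106) = 6986*39160 - 1745/5106 = 273571760 - 1745/5106 = 1396857404815/5106 ≈ 2.7357e+8)
1/J = 1/(1396857404815/5106) = 5106/1396857404815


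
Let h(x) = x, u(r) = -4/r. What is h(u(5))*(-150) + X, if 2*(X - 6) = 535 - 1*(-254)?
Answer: 1041/2 ≈ 520.50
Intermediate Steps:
X = 801/2 (X = 6 + (535 - 1*(-254))/2 = 6 + (535 + 254)/2 = 6 + (½)*789 = 6 + 789/2 = 801/2 ≈ 400.50)
h(u(5))*(-150) + X = -4/5*(-150) + 801/2 = -4*⅕*(-150) + 801/2 = -⅘*(-150) + 801/2 = 120 + 801/2 = 1041/2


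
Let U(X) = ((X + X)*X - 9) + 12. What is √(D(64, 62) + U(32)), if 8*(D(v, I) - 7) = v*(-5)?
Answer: √2018 ≈ 44.922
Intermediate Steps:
D(v, I) = 7 - 5*v/8 (D(v, I) = 7 + (v*(-5))/8 = 7 + (-5*v)/8 = 7 - 5*v/8)
U(X) = 3 + 2*X² (U(X) = ((2*X)*X - 9) + 12 = (2*X² - 9) + 12 = (-9 + 2*X²) + 12 = 3 + 2*X²)
√(D(64, 62) + U(32)) = √((7 - 5/8*64) + (3 + 2*32²)) = √((7 - 40) + (3 + 2*1024)) = √(-33 + (3 + 2048)) = √(-33 + 2051) = √2018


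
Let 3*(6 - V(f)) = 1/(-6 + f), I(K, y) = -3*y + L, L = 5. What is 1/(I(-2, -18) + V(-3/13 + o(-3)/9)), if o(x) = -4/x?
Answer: 2135/138892 ≈ 0.015372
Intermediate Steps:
I(K, y) = 5 - 3*y (I(K, y) = -3*y + 5 = 5 - 3*y)
V(f) = 6 - 1/(3*(-6 + f))
1/(I(-2, -18) + V(-3/13 + o(-3)/9)) = 1/((5 - 3*(-18)) + (-109 + 18*(-3/13 - 4/(-3)/9))/(3*(-6 + (-3/13 - 4/(-3)/9)))) = 1/((5 + 54) + (-109 + 18*(-3*1/13 - 4*(-1/3)*(1/9)))/(3*(-6 + (-3*1/13 - 4*(-1/3)*(1/9))))) = 1/(59 + (-109 + 18*(-3/13 + (4/3)*(1/9)))/(3*(-6 + (-3/13 + (4/3)*(1/9))))) = 1/(59 + (-109 + 18*(-3/13 + 4/27))/(3*(-6 + (-3/13 + 4/27)))) = 1/(59 + (-109 + 18*(-29/351))/(3*(-6 - 29/351))) = 1/(59 + (-109 - 58/39)/(3*(-2135/351))) = 1/(59 + (1/3)*(-351/2135)*(-4309/39)) = 1/(59 + 12927/2135) = 1/(138892/2135) = 2135/138892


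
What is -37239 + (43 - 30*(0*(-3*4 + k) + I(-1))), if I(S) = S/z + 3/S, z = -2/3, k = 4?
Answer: -37151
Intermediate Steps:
z = -⅔ (z = -2*⅓ = -⅔ ≈ -0.66667)
I(S) = 3/S - 3*S/2 (I(S) = S/(-⅔) + 3/S = S*(-3/2) + 3/S = -3*S/2 + 3/S = 3/S - 3*S/2)
-37239 + (43 - 30*(0*(-3*4 + k) + I(-1))) = -37239 + (43 - 30*(0*(-3*4 + 4) + (3/(-1) - 3/2*(-1)))) = -37239 + (43 - 30*(0*(-12 + 4) + (3*(-1) + 3/2))) = -37239 + (43 - 30*(0*(-8) + (-3 + 3/2))) = -37239 + (43 - 30*(0 - 3/2)) = -37239 + (43 - 30*(-3/2)) = -37239 + (43 + 45) = -37239 + 88 = -37151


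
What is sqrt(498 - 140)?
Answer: sqrt(358) ≈ 18.921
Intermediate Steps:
sqrt(498 - 140) = sqrt(358)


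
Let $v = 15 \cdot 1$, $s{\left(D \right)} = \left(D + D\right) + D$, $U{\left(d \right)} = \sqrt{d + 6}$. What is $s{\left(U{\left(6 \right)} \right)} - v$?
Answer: $-15 + 6 \sqrt{3} \approx -4.6077$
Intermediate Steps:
$U{\left(d \right)} = \sqrt{6 + d}$
$s{\left(D \right)} = 3 D$ ($s{\left(D \right)} = 2 D + D = 3 D$)
$v = 15$
$s{\left(U{\left(6 \right)} \right)} - v = 3 \sqrt{6 + 6} - 15 = 3 \sqrt{12} - 15 = 3 \cdot 2 \sqrt{3} - 15 = 6 \sqrt{3} - 15 = -15 + 6 \sqrt{3}$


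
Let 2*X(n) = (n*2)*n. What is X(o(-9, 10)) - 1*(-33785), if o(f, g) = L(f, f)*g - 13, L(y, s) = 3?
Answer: 34074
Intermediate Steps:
o(f, g) = -13 + 3*g (o(f, g) = 3*g - 13 = -13 + 3*g)
X(n) = n² (X(n) = ((n*2)*n)/2 = ((2*n)*n)/2 = (2*n²)/2 = n²)
X(o(-9, 10)) - 1*(-33785) = (-13 + 3*10)² - 1*(-33785) = (-13 + 30)² + 33785 = 17² + 33785 = 289 + 33785 = 34074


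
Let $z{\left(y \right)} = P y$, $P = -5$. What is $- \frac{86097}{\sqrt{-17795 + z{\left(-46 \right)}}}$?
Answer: $\frac{28699 i \sqrt{17565}}{5855} \approx 649.63 i$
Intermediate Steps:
$z{\left(y \right)} = - 5 y$
$- \frac{86097}{\sqrt{-17795 + z{\left(-46 \right)}}} = - \frac{86097}{\sqrt{-17795 - -230}} = - \frac{86097}{\sqrt{-17795 + 230}} = - \frac{86097}{\sqrt{-17565}} = - \frac{86097}{i \sqrt{17565}} = - 86097 \left(- \frac{i \sqrt{17565}}{17565}\right) = \frac{28699 i \sqrt{17565}}{5855}$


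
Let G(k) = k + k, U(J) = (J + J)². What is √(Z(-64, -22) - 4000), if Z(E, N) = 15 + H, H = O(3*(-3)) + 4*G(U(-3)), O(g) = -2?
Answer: 3*I*√411 ≈ 60.819*I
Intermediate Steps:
U(J) = 4*J² (U(J) = (2*J)² = 4*J²)
G(k) = 2*k
H = 286 (H = -2 + 4*(2*(4*(-3)²)) = -2 + 4*(2*(4*9)) = -2 + 4*(2*36) = -2 + 4*72 = -2 + 288 = 286)
Z(E, N) = 301 (Z(E, N) = 15 + 286 = 301)
√(Z(-64, -22) - 4000) = √(301 - 4000) = √(-3699) = 3*I*√411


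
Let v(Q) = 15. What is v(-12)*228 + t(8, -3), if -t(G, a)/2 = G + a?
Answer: 3410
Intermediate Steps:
t(G, a) = -2*G - 2*a (t(G, a) = -2*(G + a) = -2*G - 2*a)
v(-12)*228 + t(8, -3) = 15*228 + (-2*8 - 2*(-3)) = 3420 + (-16 + 6) = 3420 - 10 = 3410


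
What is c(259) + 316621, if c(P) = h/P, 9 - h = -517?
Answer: 82005365/259 ≈ 3.1662e+5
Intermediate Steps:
h = 526 (h = 9 - 1*(-517) = 9 + 517 = 526)
c(P) = 526/P
c(259) + 316621 = 526/259 + 316621 = 82005365/259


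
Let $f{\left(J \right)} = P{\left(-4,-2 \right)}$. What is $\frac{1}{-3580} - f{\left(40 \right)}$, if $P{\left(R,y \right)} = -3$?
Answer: $\frac{10739}{3580} \approx 2.9997$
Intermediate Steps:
$f{\left(J \right)} = -3$
$\frac{1}{-3580} - f{\left(40 \right)} = \frac{1}{-3580} - -3 = - \frac{1}{3580} + 3 = \frac{10739}{3580}$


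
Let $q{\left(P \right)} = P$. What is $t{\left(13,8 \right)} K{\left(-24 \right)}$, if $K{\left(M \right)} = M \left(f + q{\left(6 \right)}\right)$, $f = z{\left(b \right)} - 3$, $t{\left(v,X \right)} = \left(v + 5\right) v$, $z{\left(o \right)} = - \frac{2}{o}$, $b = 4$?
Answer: $-14040$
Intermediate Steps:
$t{\left(v,X \right)} = v \left(5 + v\right)$ ($t{\left(v,X \right)} = \left(5 + v\right) v = v \left(5 + v\right)$)
$f = - \frac{7}{2}$ ($f = - \frac{2}{4} - 3 = \left(-2\right) \frac{1}{4} - 3 = - \frac{1}{2} - 3 = - \frac{7}{2} \approx -3.5$)
$K{\left(M \right)} = \frac{5 M}{2}$ ($K{\left(M \right)} = M \left(- \frac{7}{2} + 6\right) = M \frac{5}{2} = \frac{5 M}{2}$)
$t{\left(13,8 \right)} K{\left(-24 \right)} = 13 \left(5 + 13\right) \frac{5}{2} \left(-24\right) = 13 \cdot 18 \left(-60\right) = 234 \left(-60\right) = -14040$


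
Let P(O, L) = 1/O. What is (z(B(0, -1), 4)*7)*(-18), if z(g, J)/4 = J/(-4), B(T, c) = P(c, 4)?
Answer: 504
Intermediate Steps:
B(T, c) = 1/c
z(g, J) = -J (z(g, J) = 4*(J/(-4)) = 4*(J*(-¼)) = 4*(-J/4) = -J)
(z(B(0, -1), 4)*7)*(-18) = (-1*4*7)*(-18) = -4*7*(-18) = -28*(-18) = 504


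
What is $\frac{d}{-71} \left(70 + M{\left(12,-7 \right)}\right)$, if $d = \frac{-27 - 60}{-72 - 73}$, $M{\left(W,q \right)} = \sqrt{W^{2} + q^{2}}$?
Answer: $- \frac{42}{71} - \frac{3 \sqrt{193}}{355} \approx -0.70895$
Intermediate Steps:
$d = \frac{3}{5}$ ($d = - \frac{87}{-145} = \left(-87\right) \left(- \frac{1}{145}\right) = \frac{3}{5} \approx 0.6$)
$\frac{d}{-71} \left(70 + M{\left(12,-7 \right)}\right) = \frac{3}{5 \left(-71\right)} \left(70 + \sqrt{12^{2} + \left(-7\right)^{2}}\right) = \frac{3}{5} \left(- \frac{1}{71}\right) \left(70 + \sqrt{144 + 49}\right) = - \frac{3 \left(70 + \sqrt{193}\right)}{355} = - \frac{42}{71} - \frac{3 \sqrt{193}}{355}$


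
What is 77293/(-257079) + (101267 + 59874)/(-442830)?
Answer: -8405958481/12649143730 ≈ -0.66455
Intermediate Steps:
77293/(-257079) + (101267 + 59874)/(-442830) = 77293*(-1/257079) + 161141*(-1/442830) = -77293/257079 - 161141/442830 = -8405958481/12649143730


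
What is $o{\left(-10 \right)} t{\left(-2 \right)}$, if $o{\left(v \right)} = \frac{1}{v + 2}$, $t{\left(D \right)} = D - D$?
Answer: $0$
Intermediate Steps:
$t{\left(D \right)} = 0$
$o{\left(v \right)} = \frac{1}{2 + v}$
$o{\left(-10 \right)} t{\left(-2 \right)} = \frac{1}{2 - 10} \cdot 0 = \frac{1}{-8} \cdot 0 = \left(- \frac{1}{8}\right) 0 = 0$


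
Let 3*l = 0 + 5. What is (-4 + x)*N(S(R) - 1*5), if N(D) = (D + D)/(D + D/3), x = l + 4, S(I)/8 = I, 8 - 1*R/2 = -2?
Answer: 5/2 ≈ 2.5000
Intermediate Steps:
R = 20 (R = 16 - 2*(-2) = 16 + 4 = 20)
S(I) = 8*I
l = 5/3 (l = (0 + 5)/3 = (⅓)*5 = 5/3 ≈ 1.6667)
x = 17/3 (x = 5/3 + 4 = 17/3 ≈ 5.6667)
N(D) = 3/2 (N(D) = (2*D)/(D + D*(⅓)) = (2*D)/(D + D/3) = (2*D)/((4*D/3)) = (2*D)*(3/(4*D)) = 3/2)
(-4 + x)*N(S(R) - 1*5) = (-4 + 17/3)*(3/2) = (5/3)*(3/2) = 5/2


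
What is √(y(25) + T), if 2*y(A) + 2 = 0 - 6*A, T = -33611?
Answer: 3*I*√3743 ≈ 183.54*I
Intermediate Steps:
y(A) = -1 - 3*A (y(A) = -1 + (0 - 6*A)/2 = -1 + (-6*A)/2 = -1 - 3*A)
√(y(25) + T) = √((-1 - 3*25) - 33611) = √((-1 - 75) - 33611) = √(-76 - 33611) = √(-33687) = 3*I*√3743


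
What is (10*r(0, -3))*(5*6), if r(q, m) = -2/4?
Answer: -150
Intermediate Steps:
r(q, m) = -½ (r(q, m) = -2*¼ = -½)
(10*r(0, -3))*(5*6) = (10*(-½))*(5*6) = -5*30 = -150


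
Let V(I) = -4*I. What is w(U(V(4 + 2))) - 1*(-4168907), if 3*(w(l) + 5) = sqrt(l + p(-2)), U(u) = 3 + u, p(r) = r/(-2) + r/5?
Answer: 4168902 + I*sqrt(510)/15 ≈ 4.1689e+6 + 1.5055*I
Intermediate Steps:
p(r) = -3*r/10 (p(r) = r*(-1/2) + r*(1/5) = -r/2 + r/5 = -3*r/10)
w(l) = -5 + sqrt(3/5 + l)/3 (w(l) = -5 + sqrt(l - 3/10*(-2))/3 = -5 + sqrt(l + 3/5)/3 = -5 + sqrt(3/5 + l)/3)
w(U(V(4 + 2))) - 1*(-4168907) = (-5 + sqrt(15 + 25*(3 - 4*(4 + 2)))/15) - 1*(-4168907) = (-5 + sqrt(15 + 25*(3 - 4*6))/15) + 4168907 = (-5 + sqrt(15 + 25*(3 - 24))/15) + 4168907 = (-5 + sqrt(15 + 25*(-21))/15) + 4168907 = (-5 + sqrt(15 - 525)/15) + 4168907 = (-5 + sqrt(-510)/15) + 4168907 = (-5 + (I*sqrt(510))/15) + 4168907 = (-5 + I*sqrt(510)/15) + 4168907 = 4168902 + I*sqrt(510)/15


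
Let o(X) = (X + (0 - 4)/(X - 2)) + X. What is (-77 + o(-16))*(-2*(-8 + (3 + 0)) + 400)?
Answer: -401390/9 ≈ -44599.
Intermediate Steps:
o(X) = -4/(-2 + X) + 2*X (o(X) = (X - 4/(-2 + X)) + X = -4/(-2 + X) + 2*X)
(-77 + o(-16))*(-2*(-8 + (3 + 0)) + 400) = (-77 + 2*(-2 + (-16)² - 2*(-16))/(-2 - 16))*(-2*(-8 + (3 + 0)) + 400) = (-77 + 2*(-2 + 256 + 32)/(-18))*(-2*(-8 + 3) + 400) = (-77 + 2*(-1/18)*286)*(-2*(-5) + 400) = (-77 - 286/9)*(10 + 400) = -979/9*410 = -401390/9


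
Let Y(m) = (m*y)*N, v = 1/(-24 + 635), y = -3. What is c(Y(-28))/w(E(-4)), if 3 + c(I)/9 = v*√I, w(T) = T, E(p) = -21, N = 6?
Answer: 9/7 - 18*√14/4277 ≈ 1.2700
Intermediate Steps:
v = 1/611 ≈ 0.0016367
Y(m) = -18*m (Y(m) = (m*(-3))*6 = -3*m*6 = -18*m)
c(I) = -27 + 9*√I/611 (c(I) = -27 + 9*(√I/611) = -27 + 9*√I/611)
c(Y(-28))/w(E(-4)) = (-27 + 9*√(-18*(-28))/611)/(-21) = (-27 + 9*√504/611)*(-1/21) = (-27 + 9*(6*√14)/611)*(-1/21) = (-27 + 54*√14/611)*(-1/21) = 9/7 - 18*√14/4277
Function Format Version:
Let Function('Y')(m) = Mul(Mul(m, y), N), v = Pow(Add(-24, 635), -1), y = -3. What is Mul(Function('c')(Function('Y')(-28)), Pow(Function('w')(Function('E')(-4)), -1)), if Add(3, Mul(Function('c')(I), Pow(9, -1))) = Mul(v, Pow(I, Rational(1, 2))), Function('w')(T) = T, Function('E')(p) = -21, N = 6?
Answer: Add(Rational(9, 7), Mul(Rational(-18, 4277), Pow(14, Rational(1, 2)))) ≈ 1.2700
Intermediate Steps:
v = Rational(1, 611) (v = Pow(611, -1) = Rational(1, 611) ≈ 0.0016367)
Function('Y')(m) = Mul(-18, m) (Function('Y')(m) = Mul(Mul(m, -3), 6) = Mul(Mul(-3, m), 6) = Mul(-18, m))
Function('c')(I) = Add(-27, Mul(Rational(9, 611), Pow(I, Rational(1, 2)))) (Function('c')(I) = Add(-27, Mul(9, Mul(Rational(1, 611), Pow(I, Rational(1, 2))))) = Add(-27, Mul(Rational(9, 611), Pow(I, Rational(1, 2)))))
Mul(Function('c')(Function('Y')(-28)), Pow(Function('w')(Function('E')(-4)), -1)) = Mul(Add(-27, Mul(Rational(9, 611), Pow(Mul(-18, -28), Rational(1, 2)))), Pow(-21, -1)) = Mul(Add(-27, Mul(Rational(9, 611), Pow(504, Rational(1, 2)))), Rational(-1, 21)) = Mul(Add(-27, Mul(Rational(9, 611), Mul(6, Pow(14, Rational(1, 2))))), Rational(-1, 21)) = Mul(Add(-27, Mul(Rational(54, 611), Pow(14, Rational(1, 2)))), Rational(-1, 21)) = Add(Rational(9, 7), Mul(Rational(-18, 4277), Pow(14, Rational(1, 2))))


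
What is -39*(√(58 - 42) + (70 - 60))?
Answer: -546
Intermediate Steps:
-39*(√(58 - 42) + (70 - 60)) = -39*(√16 + 10) = -39*(4 + 10) = -39*14 = -546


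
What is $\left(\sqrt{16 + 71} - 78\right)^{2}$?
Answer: $\left(78 - \sqrt{87}\right)^{2} \approx 4715.9$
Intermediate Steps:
$\left(\sqrt{16 + 71} - 78\right)^{2} = \left(\sqrt{87} - 78\right)^{2} = \left(-78 + \sqrt{87}\right)^{2}$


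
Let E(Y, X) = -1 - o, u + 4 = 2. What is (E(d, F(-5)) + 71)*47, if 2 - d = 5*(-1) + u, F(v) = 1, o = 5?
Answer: 3055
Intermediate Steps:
u = -2 (u = -4 + 2 = -2)
d = 9 (d = 2 - (5*(-1) - 2) = 2 - (-5 - 2) = 2 - 1*(-7) = 2 + 7 = 9)
E(Y, X) = -6 (E(Y, X) = -1 - 1*5 = -1 - 5 = -6)
(E(d, F(-5)) + 71)*47 = (-6 + 71)*47 = 65*47 = 3055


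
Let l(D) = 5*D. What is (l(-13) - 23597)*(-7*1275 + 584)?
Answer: 197364742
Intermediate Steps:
(l(-13) - 23597)*(-7*1275 + 584) = (5*(-13) - 23597)*(-7*1275 + 584) = (-65 - 23597)*(-8925 + 584) = -23662*(-8341) = 197364742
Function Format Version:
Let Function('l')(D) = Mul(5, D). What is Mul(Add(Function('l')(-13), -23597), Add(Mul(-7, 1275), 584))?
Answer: 197364742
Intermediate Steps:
Mul(Add(Function('l')(-13), -23597), Add(Mul(-7, 1275), 584)) = Mul(Add(Mul(5, -13), -23597), Add(Mul(-7, 1275), 584)) = Mul(Add(-65, -23597), Add(-8925, 584)) = Mul(-23662, -8341) = 197364742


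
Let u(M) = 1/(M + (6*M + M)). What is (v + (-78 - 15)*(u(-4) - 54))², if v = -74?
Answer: 25099748041/1024 ≈ 2.4511e+7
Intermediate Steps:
u(M) = 1/(8*M) (u(M) = 1/(M + 7*M) = 1/(8*M))
(v + (-78 - 15)*(u(-4) - 54))² = (-74 + (-78 - 15)*((⅛)/(-4) - 54))² = (-74 - 93*((⅛)*(-¼) - 54))² = (-74 - 93*(-1/32 - 54))² = (-74 - 93*(-1729/32))² = (-74 + 160797/32)² = (158429/32)² = 25099748041/1024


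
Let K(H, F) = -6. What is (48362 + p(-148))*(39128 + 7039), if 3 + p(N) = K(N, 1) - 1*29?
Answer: 2230974108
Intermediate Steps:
p(N) = -38 (p(N) = -3 + (-6 - 1*29) = -3 + (-6 - 29) = -3 - 35 = -38)
(48362 + p(-148))*(39128 + 7039) = (48362 - 38)*(39128 + 7039) = 48324*46167 = 2230974108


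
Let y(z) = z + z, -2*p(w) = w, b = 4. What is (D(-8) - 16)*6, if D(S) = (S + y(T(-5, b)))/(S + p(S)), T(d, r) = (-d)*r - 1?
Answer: -141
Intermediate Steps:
T(d, r) = -1 - d*r (T(d, r) = -d*r - 1 = -1 - d*r)
p(w) = -w/2
y(z) = 2*z
D(S) = 2*(38 + S)/S (D(S) = (S + 2*(-1 - 1*(-5)*4))/(S - S/2) = (S + 2*(-1 + 20))/((S/2)) = (S + 2*19)*(2/S) = (S + 38)*(2/S) = (38 + S)*(2/S) = 2*(38 + S)/S)
(D(-8) - 16)*6 = ((2 + 76/(-8)) - 16)*6 = ((2 + 76*(-1/8)) - 16)*6 = ((2 - 19/2) - 16)*6 = (-15/2 - 16)*6 = -47/2*6 = -141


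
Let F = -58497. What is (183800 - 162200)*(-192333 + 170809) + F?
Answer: -464976897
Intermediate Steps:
(183800 - 162200)*(-192333 + 170809) + F = (183800 - 162200)*(-192333 + 170809) - 58497 = 21600*(-21524) - 58497 = -464918400 - 58497 = -464976897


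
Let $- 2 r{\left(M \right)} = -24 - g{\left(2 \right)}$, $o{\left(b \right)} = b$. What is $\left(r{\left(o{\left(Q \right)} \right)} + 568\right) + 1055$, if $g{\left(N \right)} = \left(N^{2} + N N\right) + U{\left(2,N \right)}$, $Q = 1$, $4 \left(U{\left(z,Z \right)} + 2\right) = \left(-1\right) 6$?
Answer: $\frac{6549}{4} \approx 1637.3$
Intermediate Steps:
$U{\left(z,Z \right)} = - \frac{7}{2}$ ($U{\left(z,Z \right)} = -2 + \frac{\left(-1\right) 6}{4} = -2 + \frac{1}{4} \left(-6\right) = -2 - \frac{3}{2} = - \frac{7}{2}$)
$g{\left(N \right)} = - \frac{7}{2} + 2 N^{2}$ ($g{\left(N \right)} = \left(N^{2} + N N\right) - \frac{7}{2} = \left(N^{2} + N^{2}\right) - \frac{7}{2} = 2 N^{2} - \frac{7}{2} = - \frac{7}{2} + 2 N^{2}$)
$r{\left(M \right)} = \frac{57}{4}$ ($r{\left(M \right)} = - \frac{-24 - \left(- \frac{7}{2} + 2 \cdot 2^{2}\right)}{2} = - \frac{-24 - \left(- \frac{7}{2} + 2 \cdot 4\right)}{2} = - \frac{-24 - \left(- \frac{7}{2} + 8\right)}{2} = - \frac{-24 - \frac{9}{2}}{2} = \left(- \frac{1}{2}\right) \left(- \frac{57}{2}\right) = \frac{57}{4}$)
$\left(r{\left(o{\left(Q \right)} \right)} + 568\right) + 1055 = \left(\frac{57}{4} + 568\right) + 1055 = \frac{2329}{4} + 1055 = \frac{6549}{4}$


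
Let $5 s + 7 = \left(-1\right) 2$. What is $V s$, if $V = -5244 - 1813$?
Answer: $\frac{63513}{5} \approx 12703.0$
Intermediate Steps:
$V = -7057$ ($V = -5244 - 1813 = -7057$)
$s = - \frac{9}{5}$ ($s = - \frac{7}{5} + \frac{\left(-1\right) 2}{5} = - \frac{7}{5} + \frac{1}{5} \left(-2\right) = - \frac{7}{5} - \frac{2}{5} = - \frac{9}{5} \approx -1.8$)
$V s = \left(-7057\right) \left(- \frac{9}{5}\right) = \frac{63513}{5}$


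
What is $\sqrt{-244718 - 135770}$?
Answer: $2 i \sqrt{95122} \approx 616.84 i$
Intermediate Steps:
$\sqrt{-244718 - 135770} = \sqrt{-380488} = 2 i \sqrt{95122}$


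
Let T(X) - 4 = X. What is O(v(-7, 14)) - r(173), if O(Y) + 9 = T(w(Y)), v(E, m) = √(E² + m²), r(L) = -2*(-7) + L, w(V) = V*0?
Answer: -192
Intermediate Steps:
w(V) = 0
r(L) = 14 + L
T(X) = 4 + X
O(Y) = -5 (O(Y) = -9 + (4 + 0) = -9 + 4 = -5)
O(v(-7, 14)) - r(173) = -5 - (14 + 173) = -5 - 1*187 = -5 - 187 = -192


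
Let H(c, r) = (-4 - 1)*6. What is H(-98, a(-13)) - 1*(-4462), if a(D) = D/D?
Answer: 4432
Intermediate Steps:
a(D) = 1
H(c, r) = -30 (H(c, r) = -5*6 = -30)
H(-98, a(-13)) - 1*(-4462) = -30 - 1*(-4462) = -30 + 4462 = 4432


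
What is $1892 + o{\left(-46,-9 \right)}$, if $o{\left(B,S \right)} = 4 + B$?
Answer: $1850$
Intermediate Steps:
$1892 + o{\left(-46,-9 \right)} = 1892 + \left(4 - 46\right) = 1892 - 42 = 1850$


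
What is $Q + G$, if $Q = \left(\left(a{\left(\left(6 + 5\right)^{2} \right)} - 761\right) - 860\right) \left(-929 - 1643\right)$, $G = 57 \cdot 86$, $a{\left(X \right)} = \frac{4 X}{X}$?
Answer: $4163826$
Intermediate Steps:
$a{\left(X \right)} = 4$
$G = 4902$
$Q = 4158924$ ($Q = \left(\left(4 - 761\right) - 860\right) \left(-929 - 1643\right) = \left(\left(4 - 761\right) - 860\right) \left(-2572\right) = \left(-757 - 860\right) \left(-2572\right) = \left(-1617\right) \left(-2572\right) = 4158924$)
$Q + G = 4158924 + 4902 = 4163826$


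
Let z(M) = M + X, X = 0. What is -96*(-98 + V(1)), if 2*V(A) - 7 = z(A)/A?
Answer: 9024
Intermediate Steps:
z(M) = M (z(M) = M + 0 = M)
V(A) = 4 (V(A) = 7/2 + (A/A)/2 = 7/2 + (½)*1 = 7/2 + ½ = 4)
-96*(-98 + V(1)) = -96*(-98 + 4) = -96*(-94) = 9024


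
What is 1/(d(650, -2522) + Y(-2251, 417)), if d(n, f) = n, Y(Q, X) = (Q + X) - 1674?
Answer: -1/2858 ≈ -0.00034990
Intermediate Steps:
Y(Q, X) = -1674 + Q + X
1/(d(650, -2522) + Y(-2251, 417)) = 1/(650 + (-1674 - 2251 + 417)) = 1/(650 - 3508) = 1/(-2858) = -1/2858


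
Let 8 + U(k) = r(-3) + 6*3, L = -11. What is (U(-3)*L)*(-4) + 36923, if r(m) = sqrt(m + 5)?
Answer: 37363 + 44*sqrt(2) ≈ 37425.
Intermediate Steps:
r(m) = sqrt(5 + m)
U(k) = 10 + sqrt(2) (U(k) = -8 + (sqrt(5 - 3) + 6*3) = -8 + (sqrt(2) + 18) = -8 + (18 + sqrt(2)) = 10 + sqrt(2))
(U(-3)*L)*(-4) + 36923 = ((10 + sqrt(2))*(-11))*(-4) + 36923 = (-110 - 11*sqrt(2))*(-4) + 36923 = (440 + 44*sqrt(2)) + 36923 = 37363 + 44*sqrt(2)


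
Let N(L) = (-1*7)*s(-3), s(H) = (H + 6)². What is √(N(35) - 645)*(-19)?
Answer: -38*I*√177 ≈ -505.56*I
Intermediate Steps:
s(H) = (6 + H)²
N(L) = -63 (N(L) = (-1*7)*(6 - 3)² = -7*3² = -7*9 = -63)
√(N(35) - 645)*(-19) = √(-63 - 645)*(-19) = √(-708)*(-19) = (2*I*√177)*(-19) = -38*I*√177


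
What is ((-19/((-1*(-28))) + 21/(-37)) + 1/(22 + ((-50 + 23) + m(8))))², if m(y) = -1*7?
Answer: 1067089/603729 ≈ 1.7675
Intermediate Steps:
m(y) = -7
((-19/((-1*(-28))) + 21/(-37)) + 1/(22 + ((-50 + 23) + m(8))))² = ((-19/((-1*(-28))) + 21/(-37)) + 1/(22 + ((-50 + 23) - 7)))² = ((-19/28 + 21*(-1/37)) + 1/(22 + (-27 - 7)))² = ((-19*1/28 - 21/37) + 1/(22 - 34))² = ((-19/28 - 21/37) + 1/(-12))² = (-1291/1036 - 1/12)² = (-1033/777)² = 1067089/603729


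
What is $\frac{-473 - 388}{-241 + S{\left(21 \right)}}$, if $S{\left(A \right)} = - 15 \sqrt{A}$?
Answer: $\frac{207501}{53356} - \frac{12915 \sqrt{21}}{53356} \approx 2.7798$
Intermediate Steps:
$\frac{-473 - 388}{-241 + S{\left(21 \right)}} = \frac{-473 - 388}{-241 - 15 \sqrt{21}} = - \frac{861}{-241 - 15 \sqrt{21}}$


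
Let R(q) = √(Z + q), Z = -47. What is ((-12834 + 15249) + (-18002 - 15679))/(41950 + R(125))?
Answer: -655804350/879901211 + 15633*√78/879901211 ≈ -0.74516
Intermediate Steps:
R(q) = √(-47 + q)
((-12834 + 15249) + (-18002 - 15679))/(41950 + R(125)) = ((-12834 + 15249) + (-18002 - 15679))/(41950 + √(-47 + 125)) = (2415 - 33681)/(41950 + √78) = -31266/(41950 + √78)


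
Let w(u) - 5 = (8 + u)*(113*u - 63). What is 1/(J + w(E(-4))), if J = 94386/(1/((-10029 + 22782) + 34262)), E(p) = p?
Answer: 1/4437555735 ≈ 2.2535e-10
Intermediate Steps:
J = 4437557790 (J = 94386/(1/(12753 + 34262)) = 94386/(1/47015) = 94386*47015 = 4437557790)
w(u) = 5 + (-63 + 113*u)*(8 + u) (w(u) = 5 + (8 + u)*(113*u - 63) = 5 + (8 + u)*(-63 + 113*u) = 5 + (-63 + 113*u)*(8 + u))
1/(J + w(E(-4))) = 1/(4437557790 + (-499 + 113*(-4)² + 841*(-4))) = 1/(4437557790 + (-499 + 113*16 - 3364)) = 1/(4437557790 + (-499 + 1808 - 3364)) = 1/(4437557790 - 2055) = 1/4437555735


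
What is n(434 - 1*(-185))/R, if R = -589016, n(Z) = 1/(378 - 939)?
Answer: 1/330437976 ≈ 3.0263e-9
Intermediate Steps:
n(Z) = -1/561 (n(Z) = 1/(-561) = -1/561)
n(434 - 1*(-185))/R = -1/561/(-589016) = -1/561*(-1/589016) = 1/330437976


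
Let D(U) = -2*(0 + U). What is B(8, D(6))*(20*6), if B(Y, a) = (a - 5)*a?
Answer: 24480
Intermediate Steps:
D(U) = -2*U
B(Y, a) = a*(-5 + a) (B(Y, a) = (-5 + a)*a = a*(-5 + a))
B(8, D(6))*(20*6) = ((-2*6)*(-5 - 2*6))*(20*6) = -12*(-5 - 12)*120 = -12*(-17)*120 = 204*120 = 24480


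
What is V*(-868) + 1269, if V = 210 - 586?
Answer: 327637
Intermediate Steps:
V = -376
V*(-868) + 1269 = -376*(-868) + 1269 = 326368 + 1269 = 327637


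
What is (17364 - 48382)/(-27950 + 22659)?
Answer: 2386/407 ≈ 5.8624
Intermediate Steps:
(17364 - 48382)/(-27950 + 22659) = -31018/(-5291) = -31018*(-1/5291) = 2386/407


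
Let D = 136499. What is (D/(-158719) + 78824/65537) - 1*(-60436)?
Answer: 57150622633491/945633373 ≈ 60436.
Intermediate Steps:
(D/(-158719) + 78824/65537) - 1*(-60436) = (136499/(-158719) + 78824/65537) - 1*(-60436) = (136499*(-1/158719) + 78824*(1/65537)) + 60436 = (-12409/14429 + 78824/65537) + 60436 = 324102863/945633373 + 60436 = 57150622633491/945633373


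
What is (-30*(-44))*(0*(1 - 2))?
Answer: 0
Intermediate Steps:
(-30*(-44))*(0*(1 - 2)) = 1320*(0*(-1)) = 1320*0 = 0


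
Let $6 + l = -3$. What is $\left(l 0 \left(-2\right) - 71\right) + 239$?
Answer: $168$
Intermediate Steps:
$l = -9$ ($l = -6 - 3 = -9$)
$\left(l 0 \left(-2\right) - 71\right) + 239 = \left(\left(-9\right) 0 \left(-2\right) - 71\right) + 239 = \left(0 \left(-2\right) - 71\right) + 239 = \left(0 - 71\right) + 239 = -71 + 239 = 168$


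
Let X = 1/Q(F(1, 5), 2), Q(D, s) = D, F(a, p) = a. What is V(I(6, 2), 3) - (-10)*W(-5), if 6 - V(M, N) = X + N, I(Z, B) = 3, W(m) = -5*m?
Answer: 252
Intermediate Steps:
X = 1 (X = 1/1 = 1)
V(M, N) = 5 - N (V(M, N) = 6 - (1 + N) = 6 + (-1 - N) = 5 - N)
V(I(6, 2), 3) - (-10)*W(-5) = (5 - 1*3) - (-10)*(-5*(-5)) = (5 - 3) - (-10)*25 = 2 - 1*(-250) = 2 + 250 = 252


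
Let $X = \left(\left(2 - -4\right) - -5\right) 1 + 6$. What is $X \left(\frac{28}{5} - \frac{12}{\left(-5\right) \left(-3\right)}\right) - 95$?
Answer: $- \frac{67}{5} \approx -13.4$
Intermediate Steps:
$X = 17$ ($X = \left(\left(2 + 4\right) + 5\right) 1 + 6 = \left(6 + 5\right) 1 + 6 = 11 \cdot 1 + 6 = 11 + 6 = 17$)
$X \left(\frac{28}{5} - \frac{12}{\left(-5\right) \left(-3\right)}\right) - 95 = 17 \left(\frac{28}{5} - \frac{12}{\left(-5\right) \left(-3\right)}\right) - 95 = 17 \left(28 \cdot \frac{1}{5} - \frac{12}{15}\right) - 95 = 17 \left(\frac{28}{5} - \frac{4}{5}\right) - 95 = 17 \cdot \frac{24}{5} - 95 = \frac{408}{5} - 95 = - \frac{67}{5}$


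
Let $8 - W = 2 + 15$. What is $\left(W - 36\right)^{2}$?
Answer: $2025$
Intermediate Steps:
$W = -9$ ($W = 8 - \left(2 + 15\right) = 8 - 17 = -9$)
$\left(W - 36\right)^{2} = \left(-9 - 36\right)^{2} = \left(-45\right)^{2} = 2025$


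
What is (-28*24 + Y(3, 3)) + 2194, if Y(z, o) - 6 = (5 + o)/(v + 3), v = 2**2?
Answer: 10704/7 ≈ 1529.1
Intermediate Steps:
v = 4
Y(z, o) = 47/7 + o/7 (Y(z, o) = 6 + (5 + o)/(4 + 3) = 6 + (5 + o)/7 = 6 + (5 + o)*(1/7) = 6 + (5/7 + o/7) = 47/7 + o/7)
(-28*24 + Y(3, 3)) + 2194 = (-28*24 + (47/7 + (1/7)*3)) + 2194 = (-672 + (47/7 + 3/7)) + 2194 = (-672 + 50/7) + 2194 = -4654/7 + 2194 = 10704/7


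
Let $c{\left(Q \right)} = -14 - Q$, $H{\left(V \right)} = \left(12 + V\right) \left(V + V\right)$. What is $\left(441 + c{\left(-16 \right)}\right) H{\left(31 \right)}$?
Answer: $1181038$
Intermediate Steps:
$H{\left(V \right)} = 2 V \left(12 + V\right)$ ($H{\left(V \right)} = \left(12 + V\right) 2 V = 2 V \left(12 + V\right)$)
$\left(441 + c{\left(-16 \right)}\right) H{\left(31 \right)} = \left(441 - -2\right) 2 \cdot 31 \left(12 + 31\right) = \left(441 + \left(-14 + 16\right)\right) 2 \cdot 31 \cdot 43 = \left(441 + 2\right) 2666 = 443 \cdot 2666 = 1181038$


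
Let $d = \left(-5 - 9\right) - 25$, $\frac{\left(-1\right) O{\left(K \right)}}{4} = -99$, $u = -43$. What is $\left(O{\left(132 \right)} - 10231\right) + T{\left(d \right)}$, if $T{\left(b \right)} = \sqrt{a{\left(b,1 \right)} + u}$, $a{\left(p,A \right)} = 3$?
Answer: $-9835 + 2 i \sqrt{10} \approx -9835.0 + 6.3246 i$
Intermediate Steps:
$O{\left(K \right)} = 396$ ($O{\left(K \right)} = \left(-4\right) \left(-99\right) = 396$)
$d = -39$ ($d = -14 - 25 = -39$)
$T{\left(b \right)} = 2 i \sqrt{10}$ ($T{\left(b \right)} = \sqrt{3 - 43} = \sqrt{-40} = 2 i \sqrt{10}$)
$\left(O{\left(132 \right)} - 10231\right) + T{\left(d \right)} = \left(396 - 10231\right) + 2 i \sqrt{10} = -9835 + 2 i \sqrt{10}$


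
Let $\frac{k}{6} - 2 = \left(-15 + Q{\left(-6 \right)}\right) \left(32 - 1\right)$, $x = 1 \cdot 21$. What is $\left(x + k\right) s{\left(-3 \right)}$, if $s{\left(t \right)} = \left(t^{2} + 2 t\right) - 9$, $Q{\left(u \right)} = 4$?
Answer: $12078$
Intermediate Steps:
$s{\left(t \right)} = -9 + t^{2} + 2 t$
$x = 21$
$k = -2034$ ($k = 12 + 6 \left(-15 + 4\right) \left(32 - 1\right) = 12 + 6 \left(\left(-11\right) 31\right) = 12 + 6 \left(-341\right) = 12 - 2046 = -2034$)
$\left(x + k\right) s{\left(-3 \right)} = \left(21 - 2034\right) \left(-9 + \left(-3\right)^{2} + 2 \left(-3\right)\right) = - 2013 \left(-9 + 9 - 6\right) = \left(-2013\right) \left(-6\right) = 12078$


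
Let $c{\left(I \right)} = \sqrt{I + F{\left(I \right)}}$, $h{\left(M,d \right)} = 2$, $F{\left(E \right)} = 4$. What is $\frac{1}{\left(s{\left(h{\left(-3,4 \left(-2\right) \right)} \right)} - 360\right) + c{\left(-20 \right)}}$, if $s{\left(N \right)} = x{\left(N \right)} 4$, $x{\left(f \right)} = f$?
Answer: $- \frac{22}{7745} - \frac{i}{30980} \approx -0.0028405 - 3.2279 \cdot 10^{-5} i$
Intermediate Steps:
$s{\left(N \right)} = 4 N$ ($s{\left(N \right)} = N 4 = 4 N$)
$c{\left(I \right)} = \sqrt{4 + I}$ ($c{\left(I \right)} = \sqrt{I + 4} = \sqrt{4 + I}$)
$\frac{1}{\left(s{\left(h{\left(-3,4 \left(-2\right) \right)} \right)} - 360\right) + c{\left(-20 \right)}} = \frac{1}{\left(4 \cdot 2 - 360\right) + \sqrt{4 - 20}} = \frac{1}{\left(8 - 360\right) + \sqrt{-16}} = \frac{1}{-352 + 4 i} = \frac{-352 - 4 i}{123920}$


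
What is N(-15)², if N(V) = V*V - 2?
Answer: 49729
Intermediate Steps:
N(V) = -2 + V² (N(V) = V² - 2 = -2 + V²)
N(-15)² = (-2 + (-15)²)² = (-2 + 225)² = 223² = 49729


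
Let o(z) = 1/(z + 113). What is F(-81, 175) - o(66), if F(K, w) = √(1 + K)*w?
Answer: -1/179 + 700*I*√5 ≈ -0.0055866 + 1565.2*I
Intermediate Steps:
o(z) = 1/(113 + z)
F(K, w) = w*√(1 + K)
F(-81, 175) - o(66) = 175*√(1 - 81) - 1/(113 + 66) = 175*√(-80) - 1/179 = 175*(4*I*√5) - 1*1/179 = 700*I*√5 - 1/179 = -1/179 + 700*I*√5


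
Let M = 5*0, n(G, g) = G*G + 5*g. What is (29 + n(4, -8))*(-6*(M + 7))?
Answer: -210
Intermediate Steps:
n(G, g) = G² + 5*g
M = 0
(29 + n(4, -8))*(-6*(M + 7)) = (29 + (4² + 5*(-8)))*(-6*(0 + 7)) = (29 + (16 - 40))*(-6*7) = (29 - 24)*(-42) = 5*(-42) = -210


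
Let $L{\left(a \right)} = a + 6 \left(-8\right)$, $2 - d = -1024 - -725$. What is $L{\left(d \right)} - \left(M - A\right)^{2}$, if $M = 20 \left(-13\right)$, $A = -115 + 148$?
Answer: $-85596$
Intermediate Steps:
$d = 301$ ($d = 2 - \left(-1024 - -725\right) = 2 - \left(-1024 + 725\right) = 2 - -299 = 2 + 299 = 301$)
$A = 33$
$M = -260$
$L{\left(a \right)} = -48 + a$ ($L{\left(a \right)} = a - 48 = -48 + a$)
$L{\left(d \right)} - \left(M - A\right)^{2} = \left(-48 + 301\right) - \left(-260 - 33\right)^{2} = 253 - \left(-260 - 33\right)^{2} = 253 - \left(-293\right)^{2} = 253 - 85849 = -85596$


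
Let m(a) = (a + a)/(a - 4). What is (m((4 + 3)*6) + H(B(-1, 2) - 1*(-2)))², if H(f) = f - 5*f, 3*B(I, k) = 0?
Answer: 12100/361 ≈ 33.518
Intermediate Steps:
B(I, k) = 0 (B(I, k) = (⅓)*0 = 0)
m(a) = 2*a/(-4 + a) (m(a) = (2*a)/(-4 + a) = 2*a/(-4 + a))
H(f) = -4*f
(m((4 + 3)*6) + H(B(-1, 2) - 1*(-2)))² = (2*((4 + 3)*6)/(-4 + (4 + 3)*6) - 4*(0 - 1*(-2)))² = (2*(7*6)/(-4 + 7*6) - 4*(0 + 2))² = (2*42/(-4 + 42) - 4*2)² = (2*42/38 - 8)² = (2*42*(1/38) - 8)² = (42/19 - 8)² = (-110/19)² = 12100/361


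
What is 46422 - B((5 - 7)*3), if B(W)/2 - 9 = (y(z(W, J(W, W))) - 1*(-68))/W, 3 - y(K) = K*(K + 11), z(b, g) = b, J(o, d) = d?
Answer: 139313/3 ≈ 46438.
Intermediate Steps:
y(K) = 3 - K*(11 + K) (y(K) = 3 - K*(K + 11) = 3 - K*(11 + K))
B(W) = 18 + 2*(71 - W² - 11*W)/W (B(W) = 18 + 2*(((3 - W² - 11*W) - 1*(-68))/W) = 18 + 2*(((3 - W² - 11*W) + 68)/W) = 18 + 2*((71 - W² - 11*W)/W) = 18 + 2*(71 - W² - 11*W)/W)
46422 - B((5 - 7)*3) = 46422 - (-4 - 2*(5 - 7)*3 + 142/(((5 - 7)*3))) = 46422 - (-4 - (-4)*3 + 142/((-2*3))) = 46422 - (-4 - 2*(-6) + 142/(-6)) = 46422 - (-4 + 12 + 142*(-⅙)) = 46422 - (-4 + 12 - 71/3) = 46422 - 1*(-47/3) = 46422 + 47/3 = 139313/3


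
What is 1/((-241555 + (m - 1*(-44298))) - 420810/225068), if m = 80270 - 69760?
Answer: -112534/21015597303 ≈ -5.3548e-6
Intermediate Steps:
m = 10510
1/((-241555 + (m - 1*(-44298))) - 420810/225068) = 1/((-241555 + (10510 - 1*(-44298))) - 420810/225068) = 1/((-241555 + (10510 + 44298)) - 420810*1/225068) = 1/((-241555 + 54808) - 210405/112534) = 1/(-186747 - 210405/112534) = 1/(-21015597303/112534) = -112534/21015597303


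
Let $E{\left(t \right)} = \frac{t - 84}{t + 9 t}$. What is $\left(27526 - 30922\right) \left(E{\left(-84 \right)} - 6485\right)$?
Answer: $\frac{110111904}{5} \approx 2.2022 \cdot 10^{7}$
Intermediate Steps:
$E{\left(t \right)} = \frac{-84 + t}{10 t}$
$\left(27526 - 30922\right) \left(E{\left(-84 \right)} - 6485\right) = \left(27526 - 30922\right) \left(\frac{-84 - 84}{10 \left(-84\right)} - 6485\right) = - 3396 \left(\frac{1}{10} \left(- \frac{1}{84}\right) \left(-168\right) - 6485\right) = - 3396 \left(\frac{1}{5} - 6485\right) = \left(-3396\right) \left(- \frac{32424}{5}\right) = \frac{110111904}{5}$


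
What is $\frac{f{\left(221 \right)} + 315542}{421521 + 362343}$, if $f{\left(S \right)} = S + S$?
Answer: $\frac{13166}{32661} \approx 0.40311$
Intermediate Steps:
$f{\left(S \right)} = 2 S$
$\frac{f{\left(221 \right)} + 315542}{421521 + 362343} = \frac{2 \cdot 221 + 315542}{421521 + 362343} = \frac{442 + 315542}{783864} = 315984 \cdot \frac{1}{783864} = \frac{13166}{32661}$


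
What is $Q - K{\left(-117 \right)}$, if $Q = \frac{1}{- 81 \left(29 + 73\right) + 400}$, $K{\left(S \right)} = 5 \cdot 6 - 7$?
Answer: $- \frac{180827}{7862} \approx -23.0$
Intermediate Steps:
$K{\left(S \right)} = 23$ ($K{\left(S \right)} = 30 - 7 = 23$)
$Q = - \frac{1}{7862}$ ($Q = \frac{1}{\left(-81\right) 102 + 400} = \frac{1}{-8262 + 400} = \frac{1}{-7862} = - \frac{1}{7862} \approx -0.00012719$)
$Q - K{\left(-117 \right)} = - \frac{1}{7862} - 23 = - \frac{180827}{7862}$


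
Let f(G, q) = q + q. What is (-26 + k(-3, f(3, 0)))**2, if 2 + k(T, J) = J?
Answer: 784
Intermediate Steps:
f(G, q) = 2*q
k(T, J) = -2 + J
(-26 + k(-3, f(3, 0)))**2 = (-26 + (-2 + 2*0))**2 = (-26 + (-2 + 0))**2 = (-26 - 2)**2 = (-28)**2 = 784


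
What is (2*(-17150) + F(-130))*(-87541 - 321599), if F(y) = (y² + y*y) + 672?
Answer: -70372080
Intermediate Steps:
F(y) = 672 + 2*y² (F(y) = (y² + y²) + 672 = 2*y² + 672 = 672 + 2*y²)
(2*(-17150) + F(-130))*(-87541 - 321599) = (2*(-17150) + (672 + 2*(-130)²))*(-87541 - 321599) = (-34300 + (672 + 2*16900))*(-409140) = (-34300 + (672 + 33800))*(-409140) = (-34300 + 34472)*(-409140) = 172*(-409140) = -70372080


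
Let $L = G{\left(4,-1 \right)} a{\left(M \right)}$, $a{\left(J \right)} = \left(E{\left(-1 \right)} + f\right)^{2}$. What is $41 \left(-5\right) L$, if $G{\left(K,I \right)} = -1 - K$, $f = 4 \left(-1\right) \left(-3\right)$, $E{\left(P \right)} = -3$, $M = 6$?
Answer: $83025$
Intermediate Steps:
$f = 12$ ($f = \left(-4\right) \left(-3\right) = 12$)
$a{\left(J \right)} = 81$ ($a{\left(J \right)} = \left(-3 + 12\right)^{2} = 9^{2} = 81$)
$L = -405$ ($L = \left(-1 - 4\right) 81 = \left(-5\right) 81 = -405$)
$41 \left(-5\right) L = 41 \left(-5\right) \left(-405\right) = \left(-205\right) \left(-405\right) = 83025$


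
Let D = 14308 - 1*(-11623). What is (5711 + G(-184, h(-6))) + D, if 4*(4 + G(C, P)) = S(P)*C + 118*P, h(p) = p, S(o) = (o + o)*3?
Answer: 33117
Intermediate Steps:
D = 25931 (D = 14308 + 11623 = 25931)
S(o) = 6*o (S(o) = (2*o)*3 = 6*o)
G(C, P) = -4 + 59*P/2 + 3*C*P/2 (G(C, P) = -4 + ((6*P)*C + 118*P)/4 = -4 + (6*C*P + 118*P)/4 = -4 + (118*P + 6*C*P)/4 = -4 + (59*P/2 + 3*C*P/2) = -4 + 59*P/2 + 3*C*P/2)
(5711 + G(-184, h(-6))) + D = (5711 + (-4 + (59/2)*(-6) + (3/2)*(-184)*(-6))) + 25931 = (5711 + (-4 - 177 + 1656)) + 25931 = (5711 + 1475) + 25931 = 7186 + 25931 = 33117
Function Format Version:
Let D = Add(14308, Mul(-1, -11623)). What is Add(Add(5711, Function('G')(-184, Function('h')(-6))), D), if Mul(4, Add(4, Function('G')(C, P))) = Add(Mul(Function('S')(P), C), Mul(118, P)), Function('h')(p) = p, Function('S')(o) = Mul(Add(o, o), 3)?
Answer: 33117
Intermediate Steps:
D = 25931 (D = Add(14308, 11623) = 25931)
Function('S')(o) = Mul(6, o) (Function('S')(o) = Mul(Mul(2, o), 3) = Mul(6, o))
Function('G')(C, P) = Add(-4, Mul(Rational(59, 2), P), Mul(Rational(3, 2), C, P)) (Function('G')(C, P) = Add(-4, Mul(Rational(1, 4), Add(Mul(Mul(6, P), C), Mul(118, P)))) = Add(-4, Mul(Rational(1, 4), Add(Mul(6, C, P), Mul(118, P)))) = Add(-4, Mul(Rational(1, 4), Add(Mul(118, P), Mul(6, C, P)))) = Add(-4, Add(Mul(Rational(59, 2), P), Mul(Rational(3, 2), C, P))) = Add(-4, Mul(Rational(59, 2), P), Mul(Rational(3, 2), C, P)))
Add(Add(5711, Function('G')(-184, Function('h')(-6))), D) = Add(Add(5711, Add(-4, Mul(Rational(59, 2), -6), Mul(Rational(3, 2), -184, -6))), 25931) = Add(Add(5711, Add(-4, -177, 1656)), 25931) = Add(Add(5711, 1475), 25931) = Add(7186, 25931) = 33117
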